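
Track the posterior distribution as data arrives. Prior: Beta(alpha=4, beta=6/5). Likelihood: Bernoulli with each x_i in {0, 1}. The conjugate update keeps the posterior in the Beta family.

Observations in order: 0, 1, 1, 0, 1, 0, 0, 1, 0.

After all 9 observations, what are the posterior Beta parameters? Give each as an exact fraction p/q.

obs 1: x=0 → posterior Beta(4, 11/5)
obs 2: x=1 → posterior Beta(5, 11/5)
obs 3: x=1 → posterior Beta(6, 11/5)
obs 4: x=0 → posterior Beta(6, 16/5)
obs 5: x=1 → posterior Beta(7, 16/5)
obs 6: x=0 → posterior Beta(7, 21/5)
obs 7: x=0 → posterior Beta(7, 26/5)
obs 8: x=1 → posterior Beta(8, 26/5)
obs 9: x=0 → posterior Beta(8, 31/5)

alpha=8, beta=31/5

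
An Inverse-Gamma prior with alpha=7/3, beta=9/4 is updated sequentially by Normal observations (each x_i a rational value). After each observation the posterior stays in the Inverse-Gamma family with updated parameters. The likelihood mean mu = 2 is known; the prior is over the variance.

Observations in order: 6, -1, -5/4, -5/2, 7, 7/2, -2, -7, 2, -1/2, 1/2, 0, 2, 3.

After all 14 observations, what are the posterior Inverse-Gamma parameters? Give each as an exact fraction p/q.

alpha=28/3, beta=3169/32

obs 1: x=6 → posterior Inverse-Gamma(17/6, 41/4)
obs 2: x=-1 → posterior Inverse-Gamma(10/3, 59/4)
obs 3: x=-5/4 → posterior Inverse-Gamma(23/6, 641/32)
obs 4: x=-5/2 → posterior Inverse-Gamma(13/3, 965/32)
obs 5: x=7 → posterior Inverse-Gamma(29/6, 1365/32)
obs 6: x=7/2 → posterior Inverse-Gamma(16/3, 1401/32)
obs 7: x=-2 → posterior Inverse-Gamma(35/6, 1657/32)
obs 8: x=-7 → posterior Inverse-Gamma(19/3, 2953/32)
obs 9: x=2 → posterior Inverse-Gamma(41/6, 2953/32)
obs 10: x=-1/2 → posterior Inverse-Gamma(22/3, 3053/32)
obs 11: x=1/2 → posterior Inverse-Gamma(47/6, 3089/32)
obs 12: x=0 → posterior Inverse-Gamma(25/3, 3153/32)
obs 13: x=2 → posterior Inverse-Gamma(53/6, 3153/32)
obs 14: x=3 → posterior Inverse-Gamma(28/3, 3169/32)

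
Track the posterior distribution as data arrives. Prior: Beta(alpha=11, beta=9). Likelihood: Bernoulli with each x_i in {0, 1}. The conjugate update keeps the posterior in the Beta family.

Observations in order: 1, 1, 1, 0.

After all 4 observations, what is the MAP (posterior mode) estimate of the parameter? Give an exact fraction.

obs 1: x=1 → posterior Beta(12, 9)
obs 2: x=1 → posterior Beta(13, 9)
obs 3: x=1 → posterior Beta(14, 9)
obs 4: x=0 → posterior Beta(14, 10)

13/22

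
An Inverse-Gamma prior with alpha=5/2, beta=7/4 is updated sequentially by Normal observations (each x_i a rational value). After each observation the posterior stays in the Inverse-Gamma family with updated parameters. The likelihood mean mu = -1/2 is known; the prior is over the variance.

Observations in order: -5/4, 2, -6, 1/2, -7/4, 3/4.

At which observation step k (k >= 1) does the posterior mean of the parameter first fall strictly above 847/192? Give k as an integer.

obs 1: x=-5/4 → posterior Inverse-Gamma(3, 65/32)
obs 2: x=2 → posterior Inverse-Gamma(7/2, 165/32)
obs 3: x=-6 → posterior Inverse-Gamma(4, 649/32)
obs 4: x=1/2 → posterior Inverse-Gamma(9/2, 665/32)
obs 5: x=-7/4 → posterior Inverse-Gamma(5, 345/16)
obs 6: x=3/4 → posterior Inverse-Gamma(11/2, 715/32)

k = 3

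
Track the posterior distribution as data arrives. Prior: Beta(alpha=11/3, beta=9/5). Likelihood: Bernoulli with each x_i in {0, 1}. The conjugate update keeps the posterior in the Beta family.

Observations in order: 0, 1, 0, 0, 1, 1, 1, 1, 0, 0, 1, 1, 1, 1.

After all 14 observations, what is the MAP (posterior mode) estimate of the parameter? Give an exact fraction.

175/262

obs 1: x=0 → posterior Beta(11/3, 14/5)
obs 2: x=1 → posterior Beta(14/3, 14/5)
obs 3: x=0 → posterior Beta(14/3, 19/5)
obs 4: x=0 → posterior Beta(14/3, 24/5)
obs 5: x=1 → posterior Beta(17/3, 24/5)
obs 6: x=1 → posterior Beta(20/3, 24/5)
obs 7: x=1 → posterior Beta(23/3, 24/5)
obs 8: x=1 → posterior Beta(26/3, 24/5)
obs 9: x=0 → posterior Beta(26/3, 29/5)
obs 10: x=0 → posterior Beta(26/3, 34/5)
obs 11: x=1 → posterior Beta(29/3, 34/5)
obs 12: x=1 → posterior Beta(32/3, 34/5)
obs 13: x=1 → posterior Beta(35/3, 34/5)
obs 14: x=1 → posterior Beta(38/3, 34/5)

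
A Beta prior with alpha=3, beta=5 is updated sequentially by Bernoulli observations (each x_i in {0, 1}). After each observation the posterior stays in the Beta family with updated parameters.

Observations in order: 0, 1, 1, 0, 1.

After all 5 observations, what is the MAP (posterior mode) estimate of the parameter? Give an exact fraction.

5/11

obs 1: x=0 → posterior Beta(3, 6)
obs 2: x=1 → posterior Beta(4, 6)
obs 3: x=1 → posterior Beta(5, 6)
obs 4: x=0 → posterior Beta(5, 7)
obs 5: x=1 → posterior Beta(6, 7)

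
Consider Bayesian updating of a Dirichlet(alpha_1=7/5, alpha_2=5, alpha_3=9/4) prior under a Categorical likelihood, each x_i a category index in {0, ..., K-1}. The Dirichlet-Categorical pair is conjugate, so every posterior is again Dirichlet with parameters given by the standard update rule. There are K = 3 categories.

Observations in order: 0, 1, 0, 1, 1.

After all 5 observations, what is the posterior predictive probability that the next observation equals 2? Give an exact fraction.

obs 1: x=0 → posterior Dirichlet(12/5, 5, 9/4)
obs 2: x=1 → posterior Dirichlet(12/5, 6, 9/4)
obs 3: x=0 → posterior Dirichlet(17/5, 6, 9/4)
obs 4: x=1 → posterior Dirichlet(17/5, 7, 9/4)
obs 5: x=1 → posterior Dirichlet(17/5, 8, 9/4)

15/91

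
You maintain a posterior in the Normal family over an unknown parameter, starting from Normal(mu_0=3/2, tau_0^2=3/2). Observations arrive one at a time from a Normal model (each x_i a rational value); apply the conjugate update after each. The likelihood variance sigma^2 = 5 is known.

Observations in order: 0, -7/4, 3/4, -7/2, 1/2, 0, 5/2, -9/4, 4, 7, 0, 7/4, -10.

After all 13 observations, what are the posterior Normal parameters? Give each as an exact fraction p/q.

obs 1: x=0 → posterior Normal(15/13, 15/13)
obs 2: x=-7/4 → posterior Normal(39/64, 15/16)
obs 3: x=3/4 → posterior Normal(12/19, 15/19)
obs 4: x=-7/2 → posterior Normal(3/44, 15/22)
obs 5: x=1/2 → posterior Normal(3/25, 3/5)
obs 6: x=0 → posterior Normal(3/28, 15/28)
obs 7: x=5/2 → posterior Normal(21/62, 15/31)
obs 8: x=-9/4 → posterior Normal(15/136, 15/34)
obs 9: x=4 → posterior Normal(63/148, 15/37)
obs 10: x=7 → posterior Normal(147/160, 3/8)
obs 11: x=0 → posterior Normal(147/172, 15/43)
obs 12: x=7/4 → posterior Normal(21/23, 15/46)
obs 13: x=-10 → posterior Normal(12/49, 15/49)

mu_0=12/49, tau_0^2=15/49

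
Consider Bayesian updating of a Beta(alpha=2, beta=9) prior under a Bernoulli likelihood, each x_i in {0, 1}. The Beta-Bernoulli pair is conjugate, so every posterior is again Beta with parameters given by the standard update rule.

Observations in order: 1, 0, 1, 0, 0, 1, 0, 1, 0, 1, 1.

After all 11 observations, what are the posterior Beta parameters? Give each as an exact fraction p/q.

obs 1: x=1 → posterior Beta(3, 9)
obs 2: x=0 → posterior Beta(3, 10)
obs 3: x=1 → posterior Beta(4, 10)
obs 4: x=0 → posterior Beta(4, 11)
obs 5: x=0 → posterior Beta(4, 12)
obs 6: x=1 → posterior Beta(5, 12)
obs 7: x=0 → posterior Beta(5, 13)
obs 8: x=1 → posterior Beta(6, 13)
obs 9: x=0 → posterior Beta(6, 14)
obs 10: x=1 → posterior Beta(7, 14)
obs 11: x=1 → posterior Beta(8, 14)

alpha=8, beta=14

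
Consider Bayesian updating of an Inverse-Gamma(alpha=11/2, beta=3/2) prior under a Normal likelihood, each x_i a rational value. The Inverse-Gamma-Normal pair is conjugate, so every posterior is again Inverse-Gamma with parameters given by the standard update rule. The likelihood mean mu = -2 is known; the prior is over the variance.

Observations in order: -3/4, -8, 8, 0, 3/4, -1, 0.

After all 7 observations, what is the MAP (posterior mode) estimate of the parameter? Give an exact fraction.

1257/160

obs 1: x=-3/4 → posterior Inverse-Gamma(6, 73/32)
obs 2: x=-8 → posterior Inverse-Gamma(13/2, 649/32)
obs 3: x=8 → posterior Inverse-Gamma(7, 2249/32)
obs 4: x=0 → posterior Inverse-Gamma(15/2, 2313/32)
obs 5: x=3/4 → posterior Inverse-Gamma(8, 1217/16)
obs 6: x=-1 → posterior Inverse-Gamma(17/2, 1225/16)
obs 7: x=0 → posterior Inverse-Gamma(9, 1257/16)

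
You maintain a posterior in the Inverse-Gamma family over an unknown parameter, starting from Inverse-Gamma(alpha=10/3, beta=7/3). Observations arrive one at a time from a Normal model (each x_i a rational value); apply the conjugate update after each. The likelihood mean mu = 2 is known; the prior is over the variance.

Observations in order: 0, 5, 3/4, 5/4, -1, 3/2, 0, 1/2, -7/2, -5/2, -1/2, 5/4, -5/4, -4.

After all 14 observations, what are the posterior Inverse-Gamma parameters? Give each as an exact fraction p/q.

obs 1: x=0 → posterior Inverse-Gamma(23/6, 13/3)
obs 2: x=5 → posterior Inverse-Gamma(13/3, 53/6)
obs 3: x=3/4 → posterior Inverse-Gamma(29/6, 923/96)
obs 4: x=5/4 → posterior Inverse-Gamma(16/3, 475/48)
obs 5: x=-1 → posterior Inverse-Gamma(35/6, 691/48)
obs 6: x=3/2 → posterior Inverse-Gamma(19/3, 697/48)
obs 7: x=0 → posterior Inverse-Gamma(41/6, 793/48)
obs 8: x=1/2 → posterior Inverse-Gamma(22/3, 847/48)
obs 9: x=-7/2 → posterior Inverse-Gamma(47/6, 1573/48)
obs 10: x=-5/2 → posterior Inverse-Gamma(25/3, 2059/48)
obs 11: x=-1/2 → posterior Inverse-Gamma(53/6, 2209/48)
obs 12: x=5/4 → posterior Inverse-Gamma(28/3, 4445/96)
obs 13: x=-5/4 → posterior Inverse-Gamma(59/6, 619/12)
obs 14: x=-4 → posterior Inverse-Gamma(31/3, 835/12)

alpha=31/3, beta=835/12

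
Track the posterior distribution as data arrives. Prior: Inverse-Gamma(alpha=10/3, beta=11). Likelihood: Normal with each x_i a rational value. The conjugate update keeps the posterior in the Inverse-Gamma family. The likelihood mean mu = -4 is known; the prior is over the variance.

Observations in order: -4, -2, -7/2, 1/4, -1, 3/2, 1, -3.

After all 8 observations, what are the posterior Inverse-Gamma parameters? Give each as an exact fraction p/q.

obs 1: x=-4 → posterior Inverse-Gamma(23/6, 11)
obs 2: x=-2 → posterior Inverse-Gamma(13/3, 13)
obs 3: x=-7/2 → posterior Inverse-Gamma(29/6, 105/8)
obs 4: x=1/4 → posterior Inverse-Gamma(16/3, 709/32)
obs 5: x=-1 → posterior Inverse-Gamma(35/6, 853/32)
obs 6: x=3/2 → posterior Inverse-Gamma(19/3, 1337/32)
obs 7: x=1 → posterior Inverse-Gamma(41/6, 1737/32)
obs 8: x=-3 → posterior Inverse-Gamma(22/3, 1753/32)

alpha=22/3, beta=1753/32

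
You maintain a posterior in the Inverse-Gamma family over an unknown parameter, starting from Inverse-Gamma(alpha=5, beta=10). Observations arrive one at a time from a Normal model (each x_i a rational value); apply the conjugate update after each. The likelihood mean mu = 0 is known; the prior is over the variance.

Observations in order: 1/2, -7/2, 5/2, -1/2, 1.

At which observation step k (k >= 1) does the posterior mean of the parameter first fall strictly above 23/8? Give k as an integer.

obs 1: x=1/2 → posterior Inverse-Gamma(11/2, 81/8)
obs 2: x=-7/2 → posterior Inverse-Gamma(6, 65/4)
obs 3: x=5/2 → posterior Inverse-Gamma(13/2, 155/8)
obs 4: x=-1/2 → posterior Inverse-Gamma(7, 39/2)
obs 5: x=1 → posterior Inverse-Gamma(15/2, 20)

k = 2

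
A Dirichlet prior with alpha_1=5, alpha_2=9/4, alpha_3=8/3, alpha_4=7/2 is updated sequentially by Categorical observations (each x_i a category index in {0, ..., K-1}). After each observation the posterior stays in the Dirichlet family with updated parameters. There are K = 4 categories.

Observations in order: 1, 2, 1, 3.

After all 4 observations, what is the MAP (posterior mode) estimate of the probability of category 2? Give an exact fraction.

obs 1: x=1 → posterior Dirichlet(5, 13/4, 8/3, 7/2)
obs 2: x=2 → posterior Dirichlet(5, 13/4, 11/3, 7/2)
obs 3: x=1 → posterior Dirichlet(5, 17/4, 11/3, 7/2)
obs 4: x=3 → posterior Dirichlet(5, 17/4, 11/3, 9/2)

32/161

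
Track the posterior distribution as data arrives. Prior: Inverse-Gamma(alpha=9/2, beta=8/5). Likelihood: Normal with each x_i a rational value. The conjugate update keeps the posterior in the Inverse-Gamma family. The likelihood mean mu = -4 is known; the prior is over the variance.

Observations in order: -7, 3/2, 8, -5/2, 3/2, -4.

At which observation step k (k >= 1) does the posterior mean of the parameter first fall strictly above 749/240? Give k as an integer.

obs 1: x=-7 → posterior Inverse-Gamma(5, 61/10)
obs 2: x=3/2 → posterior Inverse-Gamma(11/2, 849/40)
obs 3: x=8 → posterior Inverse-Gamma(6, 3729/40)
obs 4: x=-5/2 → posterior Inverse-Gamma(13/2, 1887/20)
obs 5: x=3/2 → posterior Inverse-Gamma(7, 4379/40)
obs 6: x=-4 → posterior Inverse-Gamma(15/2, 4379/40)

k = 2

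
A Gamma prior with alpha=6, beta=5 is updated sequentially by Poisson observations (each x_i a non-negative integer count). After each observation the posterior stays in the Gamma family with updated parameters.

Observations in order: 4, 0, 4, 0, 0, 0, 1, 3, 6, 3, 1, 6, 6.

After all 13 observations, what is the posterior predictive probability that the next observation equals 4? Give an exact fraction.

20056287961288912538042570324514161874824592128905052160/184144368549628275143663229532787625188711914273876985521

obs 1: x=4 → posterior Gamma(10, 6)
obs 2: x=0 → posterior Gamma(10, 7)
obs 3: x=4 → posterior Gamma(14, 8)
obs 4: x=0 → posterior Gamma(14, 9)
obs 5: x=0 → posterior Gamma(14, 10)
obs 6: x=0 → posterior Gamma(14, 11)
obs 7: x=1 → posterior Gamma(15, 12)
obs 8: x=3 → posterior Gamma(18, 13)
obs 9: x=6 → posterior Gamma(24, 14)
obs 10: x=3 → posterior Gamma(27, 15)
obs 11: x=1 → posterior Gamma(28, 16)
obs 12: x=6 → posterior Gamma(34, 17)
obs 13: x=6 → posterior Gamma(40, 18)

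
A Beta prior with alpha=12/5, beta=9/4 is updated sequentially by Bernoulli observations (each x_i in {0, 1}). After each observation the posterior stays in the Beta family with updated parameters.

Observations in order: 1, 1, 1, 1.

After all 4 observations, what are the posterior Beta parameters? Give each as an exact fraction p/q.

obs 1: x=1 → posterior Beta(17/5, 9/4)
obs 2: x=1 → posterior Beta(22/5, 9/4)
obs 3: x=1 → posterior Beta(27/5, 9/4)
obs 4: x=1 → posterior Beta(32/5, 9/4)

alpha=32/5, beta=9/4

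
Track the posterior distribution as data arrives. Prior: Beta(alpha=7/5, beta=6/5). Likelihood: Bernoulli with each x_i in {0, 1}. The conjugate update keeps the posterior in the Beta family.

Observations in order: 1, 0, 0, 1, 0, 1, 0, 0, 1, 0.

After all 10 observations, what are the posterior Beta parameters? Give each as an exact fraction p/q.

alpha=27/5, beta=36/5

obs 1: x=1 → posterior Beta(12/5, 6/5)
obs 2: x=0 → posterior Beta(12/5, 11/5)
obs 3: x=0 → posterior Beta(12/5, 16/5)
obs 4: x=1 → posterior Beta(17/5, 16/5)
obs 5: x=0 → posterior Beta(17/5, 21/5)
obs 6: x=1 → posterior Beta(22/5, 21/5)
obs 7: x=0 → posterior Beta(22/5, 26/5)
obs 8: x=0 → posterior Beta(22/5, 31/5)
obs 9: x=1 → posterior Beta(27/5, 31/5)
obs 10: x=0 → posterior Beta(27/5, 36/5)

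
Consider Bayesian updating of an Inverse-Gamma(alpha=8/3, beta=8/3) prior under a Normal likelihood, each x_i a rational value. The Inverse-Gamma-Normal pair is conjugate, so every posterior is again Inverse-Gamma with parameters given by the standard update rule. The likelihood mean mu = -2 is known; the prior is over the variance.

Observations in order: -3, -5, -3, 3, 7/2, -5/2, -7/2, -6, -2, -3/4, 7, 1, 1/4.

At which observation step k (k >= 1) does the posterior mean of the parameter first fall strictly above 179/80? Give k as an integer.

k = 2

obs 1: x=-3 → posterior Inverse-Gamma(19/6, 19/6)
obs 2: x=-5 → posterior Inverse-Gamma(11/3, 23/3)
obs 3: x=-3 → posterior Inverse-Gamma(25/6, 49/6)
obs 4: x=3 → posterior Inverse-Gamma(14/3, 62/3)
obs 5: x=7/2 → posterior Inverse-Gamma(31/6, 859/24)
obs 6: x=-5/2 → posterior Inverse-Gamma(17/3, 431/12)
obs 7: x=-7/2 → posterior Inverse-Gamma(37/6, 889/24)
obs 8: x=-6 → posterior Inverse-Gamma(20/3, 1081/24)
obs 9: x=-2 → posterior Inverse-Gamma(43/6, 1081/24)
obs 10: x=-3/4 → posterior Inverse-Gamma(23/3, 4399/96)
obs 11: x=7 → posterior Inverse-Gamma(49/6, 8287/96)
obs 12: x=1 → posterior Inverse-Gamma(26/3, 8719/96)
obs 13: x=1/4 → posterior Inverse-Gamma(55/6, 4481/48)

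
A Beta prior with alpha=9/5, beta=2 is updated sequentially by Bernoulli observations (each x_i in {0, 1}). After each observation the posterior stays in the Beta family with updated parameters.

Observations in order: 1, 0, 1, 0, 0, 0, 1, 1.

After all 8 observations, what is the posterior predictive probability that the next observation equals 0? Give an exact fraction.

30/59

obs 1: x=1 → posterior Beta(14/5, 2)
obs 2: x=0 → posterior Beta(14/5, 3)
obs 3: x=1 → posterior Beta(19/5, 3)
obs 4: x=0 → posterior Beta(19/5, 4)
obs 5: x=0 → posterior Beta(19/5, 5)
obs 6: x=0 → posterior Beta(19/5, 6)
obs 7: x=1 → posterior Beta(24/5, 6)
obs 8: x=1 → posterior Beta(29/5, 6)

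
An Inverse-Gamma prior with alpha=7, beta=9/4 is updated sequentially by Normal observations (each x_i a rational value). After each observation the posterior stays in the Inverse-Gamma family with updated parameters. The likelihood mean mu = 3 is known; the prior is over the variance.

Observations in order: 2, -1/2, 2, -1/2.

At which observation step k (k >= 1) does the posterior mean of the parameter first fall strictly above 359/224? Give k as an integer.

obs 1: x=2 → posterior Inverse-Gamma(15/2, 11/4)
obs 2: x=-1/2 → posterior Inverse-Gamma(8, 71/8)
obs 3: x=2 → posterior Inverse-Gamma(17/2, 75/8)
obs 4: x=-1/2 → posterior Inverse-Gamma(9, 31/2)

k = 4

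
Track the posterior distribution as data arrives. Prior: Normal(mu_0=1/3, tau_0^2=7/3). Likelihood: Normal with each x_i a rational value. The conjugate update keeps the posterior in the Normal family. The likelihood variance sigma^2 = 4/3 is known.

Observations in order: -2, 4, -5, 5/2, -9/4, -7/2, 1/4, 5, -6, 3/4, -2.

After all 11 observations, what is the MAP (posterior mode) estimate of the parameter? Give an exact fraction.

-677/972

obs 1: x=-2 → posterior Normal(-38/33, 28/33)
obs 2: x=4 → posterior Normal(23/27, 14/27)
obs 3: x=-5 → posterior Normal(-59/75, 28/75)
obs 4: x=5/2 → posterior Normal(-13/192, 7/24)
obs 5: x=-9/4 → posterior Normal(-215/468, 28/117)
obs 6: x=-7/2 → posterior Normal(-509/552, 14/69)
obs 7: x=1/4 → posterior Normal(-122/159, 28/159)
obs 8: x=5 → posterior Normal(-17/180, 7/45)
obs 9: x=-6 → posterior Normal(-143/201, 28/201)
obs 10: x=3/4 → posterior Normal(-509/888, 14/111)
obs 11: x=-2 → posterior Normal(-677/972, 28/243)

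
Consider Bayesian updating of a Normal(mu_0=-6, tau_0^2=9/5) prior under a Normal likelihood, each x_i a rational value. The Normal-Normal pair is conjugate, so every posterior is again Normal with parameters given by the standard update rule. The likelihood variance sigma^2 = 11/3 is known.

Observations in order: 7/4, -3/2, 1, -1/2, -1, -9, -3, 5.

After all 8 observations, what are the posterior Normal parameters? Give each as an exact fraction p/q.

obs 1: x=7/4 → posterior Normal(-1131/328, 99/82)
obs 2: x=-3/2 → posterior Normal(-1293/436, 99/109)
obs 3: x=1 → posterior Normal(-1185/544, 99/136)
obs 4: x=-1/2 → posterior Normal(-1239/652, 99/163)
obs 5: x=-1 → posterior Normal(-1347/760, 99/190)
obs 6: x=-9 → posterior Normal(-2319/868, 99/217)
obs 7: x=-3 → posterior Normal(-2643/976, 99/244)
obs 8: x=5 → posterior Normal(-2103/1084, 99/271)

mu_0=-2103/1084, tau_0^2=99/271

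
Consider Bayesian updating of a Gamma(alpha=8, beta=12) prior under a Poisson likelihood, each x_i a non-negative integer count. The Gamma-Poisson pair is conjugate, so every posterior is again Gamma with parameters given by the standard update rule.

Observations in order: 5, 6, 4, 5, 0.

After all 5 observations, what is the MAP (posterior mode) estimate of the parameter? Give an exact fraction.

27/17

obs 1: x=5 → posterior Gamma(13, 13)
obs 2: x=6 → posterior Gamma(19, 14)
obs 3: x=4 → posterior Gamma(23, 15)
obs 4: x=5 → posterior Gamma(28, 16)
obs 5: x=0 → posterior Gamma(28, 17)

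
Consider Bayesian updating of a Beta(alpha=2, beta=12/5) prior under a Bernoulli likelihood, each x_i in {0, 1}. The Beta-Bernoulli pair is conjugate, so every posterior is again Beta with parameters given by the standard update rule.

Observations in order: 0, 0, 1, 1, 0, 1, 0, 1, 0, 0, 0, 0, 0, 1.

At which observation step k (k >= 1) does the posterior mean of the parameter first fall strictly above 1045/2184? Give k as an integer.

obs 1: x=0 → posterior Beta(2, 17/5)
obs 2: x=0 → posterior Beta(2, 22/5)
obs 3: x=1 → posterior Beta(3, 22/5)
obs 4: x=1 → posterior Beta(4, 22/5)
obs 5: x=0 → posterior Beta(4, 27/5)
obs 6: x=1 → posterior Beta(5, 27/5)
obs 7: x=0 → posterior Beta(5, 32/5)
obs 8: x=1 → posterior Beta(6, 32/5)
obs 9: x=0 → posterior Beta(6, 37/5)
obs 10: x=0 → posterior Beta(6, 42/5)
obs 11: x=0 → posterior Beta(6, 47/5)
obs 12: x=0 → posterior Beta(6, 52/5)
obs 13: x=0 → posterior Beta(6, 57/5)
obs 14: x=1 → posterior Beta(7, 57/5)

k = 6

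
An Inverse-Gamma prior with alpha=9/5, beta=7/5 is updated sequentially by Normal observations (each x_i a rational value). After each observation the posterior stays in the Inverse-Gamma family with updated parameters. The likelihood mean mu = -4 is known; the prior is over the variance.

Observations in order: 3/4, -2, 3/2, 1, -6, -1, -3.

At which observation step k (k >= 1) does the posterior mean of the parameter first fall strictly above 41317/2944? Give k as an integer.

k = 4

obs 1: x=3/4 → posterior Inverse-Gamma(23/10, 2029/160)
obs 2: x=-2 → posterior Inverse-Gamma(14/5, 2349/160)
obs 3: x=3/2 → posterior Inverse-Gamma(33/10, 4769/160)
obs 4: x=1 → posterior Inverse-Gamma(19/5, 6769/160)
obs 5: x=-6 → posterior Inverse-Gamma(43/10, 7089/160)
obs 6: x=-1 → posterior Inverse-Gamma(24/5, 7809/160)
obs 7: x=-3 → posterior Inverse-Gamma(53/10, 7889/160)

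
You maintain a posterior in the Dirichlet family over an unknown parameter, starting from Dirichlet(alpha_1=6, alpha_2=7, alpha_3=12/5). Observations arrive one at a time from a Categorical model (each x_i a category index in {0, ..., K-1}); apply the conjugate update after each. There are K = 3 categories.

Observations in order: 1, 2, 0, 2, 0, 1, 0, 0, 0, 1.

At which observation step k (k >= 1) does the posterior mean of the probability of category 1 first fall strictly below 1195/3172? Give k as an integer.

obs 1: x=1 → posterior Dirichlet(6, 8, 12/5)
obs 2: x=2 → posterior Dirichlet(6, 8, 17/5)
obs 3: x=0 → posterior Dirichlet(7, 8, 17/5)
obs 4: x=2 → posterior Dirichlet(7, 8, 22/5)
obs 5: x=0 → posterior Dirichlet(8, 8, 22/5)
obs 6: x=1 → posterior Dirichlet(8, 9, 22/5)
obs 7: x=0 → posterior Dirichlet(9, 9, 22/5)
obs 8: x=0 → posterior Dirichlet(10, 9, 22/5)
obs 9: x=0 → posterior Dirichlet(11, 9, 22/5)
obs 10: x=1 → posterior Dirichlet(11, 10, 22/5)

k = 9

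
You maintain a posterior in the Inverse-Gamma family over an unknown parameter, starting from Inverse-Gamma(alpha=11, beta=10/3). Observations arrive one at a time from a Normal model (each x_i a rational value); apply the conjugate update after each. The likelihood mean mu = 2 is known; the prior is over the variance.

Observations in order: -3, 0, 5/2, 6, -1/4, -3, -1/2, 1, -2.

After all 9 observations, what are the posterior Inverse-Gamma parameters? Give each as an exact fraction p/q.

obs 1: x=-3 → posterior Inverse-Gamma(23/2, 95/6)
obs 2: x=0 → posterior Inverse-Gamma(12, 107/6)
obs 3: x=5/2 → posterior Inverse-Gamma(25/2, 431/24)
obs 4: x=6 → posterior Inverse-Gamma(13, 623/24)
obs 5: x=-1/4 → posterior Inverse-Gamma(27/2, 2735/96)
obs 6: x=-3 → posterior Inverse-Gamma(14, 3935/96)
obs 7: x=-1/2 → posterior Inverse-Gamma(29/2, 4235/96)
obs 8: x=1 → posterior Inverse-Gamma(15, 4283/96)
obs 9: x=-2 → posterior Inverse-Gamma(31/2, 5051/96)

alpha=31/2, beta=5051/96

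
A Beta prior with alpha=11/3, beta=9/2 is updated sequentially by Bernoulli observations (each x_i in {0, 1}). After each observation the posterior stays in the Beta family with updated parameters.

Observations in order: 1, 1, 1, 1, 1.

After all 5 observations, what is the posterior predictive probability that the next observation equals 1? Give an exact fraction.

obs 1: x=1 → posterior Beta(14/3, 9/2)
obs 2: x=1 → posterior Beta(17/3, 9/2)
obs 3: x=1 → posterior Beta(20/3, 9/2)
obs 4: x=1 → posterior Beta(23/3, 9/2)
obs 5: x=1 → posterior Beta(26/3, 9/2)

52/79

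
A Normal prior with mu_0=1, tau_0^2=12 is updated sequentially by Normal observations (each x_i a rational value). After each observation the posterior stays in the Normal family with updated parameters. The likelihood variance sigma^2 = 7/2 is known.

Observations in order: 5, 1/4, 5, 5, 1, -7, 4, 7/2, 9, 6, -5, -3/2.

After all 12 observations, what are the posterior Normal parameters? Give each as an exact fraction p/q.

obs 1: x=5 → posterior Normal(127/31, 84/31)
obs 2: x=1/4 → posterior Normal(133/55, 84/55)
obs 3: x=5 → posterior Normal(253/79, 84/79)
obs 4: x=5 → posterior Normal(373/103, 84/103)
obs 5: x=1 → posterior Normal(397/127, 84/127)
obs 6: x=-7 → posterior Normal(229/151, 84/151)
obs 7: x=4 → posterior Normal(13/7, 12/25)
obs 8: x=7/2 → posterior Normal(409/199, 84/199)
obs 9: x=9 → posterior Normal(625/223, 84/223)
obs 10: x=6 → posterior Normal(769/247, 84/247)
obs 11: x=-5 → posterior Normal(649/271, 84/271)
obs 12: x=-3/2 → posterior Normal(613/295, 84/295)

mu_0=613/295, tau_0^2=84/295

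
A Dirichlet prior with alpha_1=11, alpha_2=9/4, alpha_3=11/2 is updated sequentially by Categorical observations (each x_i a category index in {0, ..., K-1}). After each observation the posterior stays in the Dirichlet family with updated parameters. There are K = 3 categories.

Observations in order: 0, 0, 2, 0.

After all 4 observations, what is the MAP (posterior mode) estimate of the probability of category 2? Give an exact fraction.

22/79

obs 1: x=0 → posterior Dirichlet(12, 9/4, 11/2)
obs 2: x=0 → posterior Dirichlet(13, 9/4, 11/2)
obs 3: x=2 → posterior Dirichlet(13, 9/4, 13/2)
obs 4: x=0 → posterior Dirichlet(14, 9/4, 13/2)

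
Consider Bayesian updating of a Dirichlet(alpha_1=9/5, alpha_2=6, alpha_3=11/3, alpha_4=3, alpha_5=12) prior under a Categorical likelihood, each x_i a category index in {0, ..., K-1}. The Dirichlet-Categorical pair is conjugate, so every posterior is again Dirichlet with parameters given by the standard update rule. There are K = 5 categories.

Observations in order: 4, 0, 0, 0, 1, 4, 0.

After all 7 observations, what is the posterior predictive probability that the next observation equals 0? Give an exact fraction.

87/502

obs 1: x=4 → posterior Dirichlet(9/5, 6, 11/3, 3, 13)
obs 2: x=0 → posterior Dirichlet(14/5, 6, 11/3, 3, 13)
obs 3: x=0 → posterior Dirichlet(19/5, 6, 11/3, 3, 13)
obs 4: x=0 → posterior Dirichlet(24/5, 6, 11/3, 3, 13)
obs 5: x=1 → posterior Dirichlet(24/5, 7, 11/3, 3, 13)
obs 6: x=4 → posterior Dirichlet(24/5, 7, 11/3, 3, 14)
obs 7: x=0 → posterior Dirichlet(29/5, 7, 11/3, 3, 14)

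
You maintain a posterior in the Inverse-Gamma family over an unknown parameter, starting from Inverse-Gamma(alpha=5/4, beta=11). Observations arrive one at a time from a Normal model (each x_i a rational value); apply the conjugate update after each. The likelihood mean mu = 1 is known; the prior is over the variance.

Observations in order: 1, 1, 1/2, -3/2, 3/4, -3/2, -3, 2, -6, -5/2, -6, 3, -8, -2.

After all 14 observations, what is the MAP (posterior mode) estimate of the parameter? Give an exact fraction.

4097/296

obs 1: x=1 → posterior Inverse-Gamma(7/4, 11)
obs 2: x=1 → posterior Inverse-Gamma(9/4, 11)
obs 3: x=1/2 → posterior Inverse-Gamma(11/4, 89/8)
obs 4: x=-3/2 → posterior Inverse-Gamma(13/4, 57/4)
obs 5: x=3/4 → posterior Inverse-Gamma(15/4, 457/32)
obs 6: x=-3/2 → posterior Inverse-Gamma(17/4, 557/32)
obs 7: x=-3 → posterior Inverse-Gamma(19/4, 813/32)
obs 8: x=2 → posterior Inverse-Gamma(21/4, 829/32)
obs 9: x=-6 → posterior Inverse-Gamma(23/4, 1613/32)
obs 10: x=-5/2 → posterior Inverse-Gamma(25/4, 1809/32)
obs 11: x=-6 → posterior Inverse-Gamma(27/4, 2593/32)
obs 12: x=3 → posterior Inverse-Gamma(29/4, 2657/32)
obs 13: x=-8 → posterior Inverse-Gamma(31/4, 3953/32)
obs 14: x=-2 → posterior Inverse-Gamma(33/4, 4097/32)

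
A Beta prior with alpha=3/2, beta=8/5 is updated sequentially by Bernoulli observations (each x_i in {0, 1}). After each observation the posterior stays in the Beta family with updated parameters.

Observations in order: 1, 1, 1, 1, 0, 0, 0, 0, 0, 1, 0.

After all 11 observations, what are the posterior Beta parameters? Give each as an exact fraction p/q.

obs 1: x=1 → posterior Beta(5/2, 8/5)
obs 2: x=1 → posterior Beta(7/2, 8/5)
obs 3: x=1 → posterior Beta(9/2, 8/5)
obs 4: x=1 → posterior Beta(11/2, 8/5)
obs 5: x=0 → posterior Beta(11/2, 13/5)
obs 6: x=0 → posterior Beta(11/2, 18/5)
obs 7: x=0 → posterior Beta(11/2, 23/5)
obs 8: x=0 → posterior Beta(11/2, 28/5)
obs 9: x=0 → posterior Beta(11/2, 33/5)
obs 10: x=1 → posterior Beta(13/2, 33/5)
obs 11: x=0 → posterior Beta(13/2, 38/5)

alpha=13/2, beta=38/5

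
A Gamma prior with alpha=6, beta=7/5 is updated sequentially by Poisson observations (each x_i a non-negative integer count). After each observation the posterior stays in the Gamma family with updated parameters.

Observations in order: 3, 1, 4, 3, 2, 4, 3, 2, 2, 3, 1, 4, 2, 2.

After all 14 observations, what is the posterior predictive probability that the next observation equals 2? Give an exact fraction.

obs 1: x=3 → posterior Gamma(9, 12/5)
obs 2: x=1 → posterior Gamma(10, 17/5)
obs 3: x=4 → posterior Gamma(14, 22/5)
obs 4: x=3 → posterior Gamma(17, 27/5)
obs 5: x=2 → posterior Gamma(19, 32/5)
obs 6: x=4 → posterior Gamma(23, 37/5)
obs 7: x=3 → posterior Gamma(26, 42/5)
obs 8: x=2 → posterior Gamma(28, 47/5)
obs 9: x=2 → posterior Gamma(30, 52/5)
obs 10: x=3 → posterior Gamma(33, 57/5)
obs 11: x=1 → posterior Gamma(34, 62/5)
obs 12: x=4 → posterior Gamma(38, 67/5)
obs 13: x=2 → posterior Gamma(40, 72/5)
obs 14: x=2 → posterior Gamma(42, 77/5)

385689855609382762328229468051346984357705898900784293220508687250373563492386067175/1613650604046958796538018270030026869669997744750280418139204372192260666719968690176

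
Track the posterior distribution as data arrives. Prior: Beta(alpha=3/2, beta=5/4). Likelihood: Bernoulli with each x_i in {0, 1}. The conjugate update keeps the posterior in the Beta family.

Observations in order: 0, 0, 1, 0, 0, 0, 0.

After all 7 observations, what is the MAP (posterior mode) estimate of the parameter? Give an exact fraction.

obs 1: x=0 → posterior Beta(3/2, 9/4)
obs 2: x=0 → posterior Beta(3/2, 13/4)
obs 3: x=1 → posterior Beta(5/2, 13/4)
obs 4: x=0 → posterior Beta(5/2, 17/4)
obs 5: x=0 → posterior Beta(5/2, 21/4)
obs 6: x=0 → posterior Beta(5/2, 25/4)
obs 7: x=0 → posterior Beta(5/2, 29/4)

6/31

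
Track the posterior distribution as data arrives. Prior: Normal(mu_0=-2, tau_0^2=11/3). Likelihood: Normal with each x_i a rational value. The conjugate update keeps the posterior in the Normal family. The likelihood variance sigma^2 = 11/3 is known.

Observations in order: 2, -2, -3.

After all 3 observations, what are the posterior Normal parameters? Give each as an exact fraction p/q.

mu_0=-5/4, tau_0^2=11/12

obs 1: x=2 → posterior Normal(0, 11/6)
obs 2: x=-2 → posterior Normal(-2/3, 11/9)
obs 3: x=-3 → posterior Normal(-5/4, 11/12)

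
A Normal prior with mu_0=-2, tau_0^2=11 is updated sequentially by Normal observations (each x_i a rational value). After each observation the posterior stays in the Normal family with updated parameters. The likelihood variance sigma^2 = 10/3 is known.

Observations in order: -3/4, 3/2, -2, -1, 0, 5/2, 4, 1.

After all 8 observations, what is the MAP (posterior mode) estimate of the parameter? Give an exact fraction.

613/1096

obs 1: x=-3/4 → posterior Normal(-179/172, 110/43)
obs 2: x=3/2 → posterior Normal(1/16, 55/38)
obs 3: x=-2 → posterior Normal(-245/436, 110/109)
obs 4: x=-1 → posterior Normal(-377/568, 55/71)
obs 5: x=0 → posterior Normal(-377/700, 22/35)
obs 6: x=5/2 → posterior Normal(-47/832, 55/104)
obs 7: x=4 → posterior Normal(481/964, 110/241)
obs 8: x=1 → posterior Normal(613/1096, 55/137)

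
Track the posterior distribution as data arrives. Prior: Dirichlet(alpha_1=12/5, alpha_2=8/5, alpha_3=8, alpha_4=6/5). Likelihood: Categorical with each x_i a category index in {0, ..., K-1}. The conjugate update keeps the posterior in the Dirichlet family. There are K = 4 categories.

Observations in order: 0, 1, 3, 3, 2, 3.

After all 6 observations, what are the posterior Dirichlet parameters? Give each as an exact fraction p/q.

obs 1: x=0 → posterior Dirichlet(17/5, 8/5, 8, 6/5)
obs 2: x=1 → posterior Dirichlet(17/5, 13/5, 8, 6/5)
obs 3: x=3 → posterior Dirichlet(17/5, 13/5, 8, 11/5)
obs 4: x=3 → posterior Dirichlet(17/5, 13/5, 8, 16/5)
obs 5: x=2 → posterior Dirichlet(17/5, 13/5, 9, 16/5)
obs 6: x=3 → posterior Dirichlet(17/5, 13/5, 9, 21/5)

alpha_1=17/5, alpha_2=13/5, alpha_3=9, alpha_4=21/5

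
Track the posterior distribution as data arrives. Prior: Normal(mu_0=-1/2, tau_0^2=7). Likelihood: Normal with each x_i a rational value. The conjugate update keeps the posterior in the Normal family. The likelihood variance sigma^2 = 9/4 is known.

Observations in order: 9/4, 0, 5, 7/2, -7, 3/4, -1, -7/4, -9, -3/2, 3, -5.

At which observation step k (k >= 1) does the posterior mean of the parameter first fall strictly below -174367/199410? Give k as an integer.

k = 12

obs 1: x=9/4 → posterior Normal(117/74, 63/37)
obs 2: x=0 → posterior Normal(9/10, 63/65)
obs 3: x=5 → posterior Normal(397/186, 21/31)
obs 4: x=7/2 → posterior Normal(593/242, 63/121)
obs 5: x=-7 → posterior Normal(201/298, 63/149)
obs 6: x=3/4 → posterior Normal(81/118, 21/59)
obs 7: x=-1 → posterior Normal(187/410, 63/205)
obs 8: x=-7/4 → posterior Normal(89/466, 63/233)
obs 9: x=-9 → posterior Normal(-415/522, 7/29)
obs 10: x=-3/2 → posterior Normal(-499/578, 63/289)
obs 11: x=3 → posterior Normal(-331/634, 63/317)
obs 12: x=-5 → posterior Normal(-611/690, 21/115)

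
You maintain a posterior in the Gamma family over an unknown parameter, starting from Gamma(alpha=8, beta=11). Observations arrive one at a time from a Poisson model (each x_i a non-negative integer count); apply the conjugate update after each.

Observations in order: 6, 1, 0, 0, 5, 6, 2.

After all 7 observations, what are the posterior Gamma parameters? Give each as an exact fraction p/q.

obs 1: x=6 → posterior Gamma(14, 12)
obs 2: x=1 → posterior Gamma(15, 13)
obs 3: x=0 → posterior Gamma(15, 14)
obs 4: x=0 → posterior Gamma(15, 15)
obs 5: x=5 → posterior Gamma(20, 16)
obs 6: x=6 → posterior Gamma(26, 17)
obs 7: x=2 → posterior Gamma(28, 18)

alpha=28, beta=18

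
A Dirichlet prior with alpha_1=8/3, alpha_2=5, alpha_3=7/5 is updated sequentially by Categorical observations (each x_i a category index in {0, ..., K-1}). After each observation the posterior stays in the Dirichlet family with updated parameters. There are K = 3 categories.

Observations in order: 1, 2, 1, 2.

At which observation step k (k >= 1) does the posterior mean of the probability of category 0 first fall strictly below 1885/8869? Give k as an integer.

obs 1: x=1 → posterior Dirichlet(8/3, 6, 7/5)
obs 2: x=2 → posterior Dirichlet(8/3, 6, 12/5)
obs 3: x=1 → posterior Dirichlet(8/3, 7, 12/5)
obs 4: x=2 → posterior Dirichlet(8/3, 7, 17/5)

k = 4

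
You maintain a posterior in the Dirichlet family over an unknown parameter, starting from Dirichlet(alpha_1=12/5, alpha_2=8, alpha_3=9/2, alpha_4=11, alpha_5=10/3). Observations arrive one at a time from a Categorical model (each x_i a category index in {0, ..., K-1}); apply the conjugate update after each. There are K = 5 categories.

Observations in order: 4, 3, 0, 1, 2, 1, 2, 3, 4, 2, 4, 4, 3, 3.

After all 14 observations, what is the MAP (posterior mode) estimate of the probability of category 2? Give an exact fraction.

195/1147

obs 1: x=4 → posterior Dirichlet(12/5, 8, 9/2, 11, 13/3)
obs 2: x=3 → posterior Dirichlet(12/5, 8, 9/2, 12, 13/3)
obs 3: x=0 → posterior Dirichlet(17/5, 8, 9/2, 12, 13/3)
obs 4: x=1 → posterior Dirichlet(17/5, 9, 9/2, 12, 13/3)
obs 5: x=2 → posterior Dirichlet(17/5, 9, 11/2, 12, 13/3)
obs 6: x=1 → posterior Dirichlet(17/5, 10, 11/2, 12, 13/3)
obs 7: x=2 → posterior Dirichlet(17/5, 10, 13/2, 12, 13/3)
obs 8: x=3 → posterior Dirichlet(17/5, 10, 13/2, 13, 13/3)
obs 9: x=4 → posterior Dirichlet(17/5, 10, 13/2, 13, 16/3)
obs 10: x=2 → posterior Dirichlet(17/5, 10, 15/2, 13, 16/3)
obs 11: x=4 → posterior Dirichlet(17/5, 10, 15/2, 13, 19/3)
obs 12: x=4 → posterior Dirichlet(17/5, 10, 15/2, 13, 22/3)
obs 13: x=3 → posterior Dirichlet(17/5, 10, 15/2, 14, 22/3)
obs 14: x=3 → posterior Dirichlet(17/5, 10, 15/2, 15, 22/3)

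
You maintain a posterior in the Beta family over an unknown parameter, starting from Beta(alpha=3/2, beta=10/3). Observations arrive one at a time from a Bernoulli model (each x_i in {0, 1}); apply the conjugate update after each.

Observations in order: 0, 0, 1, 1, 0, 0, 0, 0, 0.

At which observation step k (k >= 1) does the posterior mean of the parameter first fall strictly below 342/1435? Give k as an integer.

obs 1: x=0 → posterior Beta(3/2, 13/3)
obs 2: x=0 → posterior Beta(3/2, 16/3)
obs 3: x=1 → posterior Beta(5/2, 16/3)
obs 4: x=1 → posterior Beta(7/2, 16/3)
obs 5: x=0 → posterior Beta(7/2, 19/3)
obs 6: x=0 → posterior Beta(7/2, 22/3)
obs 7: x=0 → posterior Beta(7/2, 25/3)
obs 8: x=0 → posterior Beta(7/2, 28/3)
obs 9: x=0 → posterior Beta(7/2, 31/3)

k = 2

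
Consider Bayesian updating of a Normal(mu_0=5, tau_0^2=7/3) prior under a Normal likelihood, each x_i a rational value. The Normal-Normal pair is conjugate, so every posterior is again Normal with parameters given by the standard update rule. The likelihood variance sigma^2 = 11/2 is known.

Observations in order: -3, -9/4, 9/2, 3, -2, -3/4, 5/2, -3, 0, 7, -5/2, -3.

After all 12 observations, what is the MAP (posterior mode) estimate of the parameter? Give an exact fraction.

obs 1: x=-3 → posterior Normal(123/47, 77/47)
obs 2: x=-9/4 → posterior Normal(3/2, 77/61)
obs 3: x=9/2 → posterior Normal(103/50, 77/75)
obs 4: x=3 → posterior Normal(393/178, 77/89)
obs 5: x=-2 → posterior Normal(337/206, 77/103)
obs 6: x=-3/4 → posterior Normal(158/117, 77/117)
obs 7: x=5/2 → posterior Normal(193/131, 77/131)
obs 8: x=-3 → posterior Normal(151/145, 77/145)
obs 9: x=0 → posterior Normal(151/159, 77/159)
obs 10: x=7 → posterior Normal(249/173, 77/173)
obs 11: x=-5/2 → posterior Normal(214/187, 7/17)
obs 12: x=-3 → posterior Normal(172/201, 77/201)

172/201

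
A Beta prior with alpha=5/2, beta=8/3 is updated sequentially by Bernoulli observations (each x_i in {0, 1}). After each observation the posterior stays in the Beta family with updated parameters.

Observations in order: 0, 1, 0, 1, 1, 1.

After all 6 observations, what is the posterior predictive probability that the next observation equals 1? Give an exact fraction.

39/67

obs 1: x=0 → posterior Beta(5/2, 11/3)
obs 2: x=1 → posterior Beta(7/2, 11/3)
obs 3: x=0 → posterior Beta(7/2, 14/3)
obs 4: x=1 → posterior Beta(9/2, 14/3)
obs 5: x=1 → posterior Beta(11/2, 14/3)
obs 6: x=1 → posterior Beta(13/2, 14/3)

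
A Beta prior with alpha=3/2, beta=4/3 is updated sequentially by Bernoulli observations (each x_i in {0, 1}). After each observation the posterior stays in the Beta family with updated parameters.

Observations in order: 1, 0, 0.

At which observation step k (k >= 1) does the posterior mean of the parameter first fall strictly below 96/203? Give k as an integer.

obs 1: x=1 → posterior Beta(5/2, 4/3)
obs 2: x=0 → posterior Beta(5/2, 7/3)
obs 3: x=0 → posterior Beta(5/2, 10/3)

k = 3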